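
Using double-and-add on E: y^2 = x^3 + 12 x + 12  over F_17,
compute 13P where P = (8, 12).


k = 13 = 1101_2 (binary, LSB first: 1011)
Double-and-add from P = (8, 12):
  bit 0 = 1: acc = O + (8, 12) = (8, 12)
  bit 1 = 0: acc unchanged = (8, 12)
  bit 2 = 1: acc = (8, 12) + (13, 11) = (11, 9)
  bit 3 = 1: acc = (11, 9) + (16, 4) = (8, 5)

13P = (8, 5)


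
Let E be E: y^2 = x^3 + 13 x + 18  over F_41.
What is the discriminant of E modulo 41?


4 a^3 + 27 b^2 = 4*13^3 + 27*18^2 = 8788 + 8748 = 17536
Delta = -16 * (17536) = -280576
Delta mod 41 = 28

Delta = 28 (mod 41)


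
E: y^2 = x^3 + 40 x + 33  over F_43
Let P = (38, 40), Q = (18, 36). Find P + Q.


P != Q, so use the chord formula.
s = (y2 - y1) / (x2 - x1) = (39) / (23) mod 43 = 26
x3 = s^2 - x1 - x2 mod 43 = 26^2 - 38 - 18 = 18
y3 = s (x1 - x3) - y1 mod 43 = 26 * (38 - 18) - 40 = 7

P + Q = (18, 7)


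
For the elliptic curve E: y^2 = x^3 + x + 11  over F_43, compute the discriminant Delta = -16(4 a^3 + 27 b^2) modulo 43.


4 a^3 + 27 b^2 = 4*1^3 + 27*11^2 = 4 + 3267 = 3271
Delta = -16 * (3271) = -52336
Delta mod 43 = 38

Delta = 38 (mod 43)


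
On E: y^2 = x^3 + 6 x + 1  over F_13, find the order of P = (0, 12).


Compute successive multiples of P until we hit O:
  1P = (0, 12)
  2P = (9, 2)
  3P = (7, 3)
  4P = (5, 0)
  5P = (7, 10)
  6P = (9, 11)
  7P = (0, 1)
  8P = O

ord(P) = 8


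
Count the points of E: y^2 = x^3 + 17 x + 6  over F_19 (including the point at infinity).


For each x in F_19, count y with y^2 = x^3 + 17 x + 6 mod 19:
  x = 0: RHS = 6, y in [5, 14]  -> 2 point(s)
  x = 1: RHS = 5, y in [9, 10]  -> 2 point(s)
  x = 4: RHS = 5, y in [9, 10]  -> 2 point(s)
  x = 5: RHS = 7, y in [8, 11]  -> 2 point(s)
  x = 6: RHS = 1, y in [1, 18]  -> 2 point(s)
  x = 10: RHS = 17, y in [6, 13]  -> 2 point(s)
  x = 11: RHS = 4, y in [2, 17]  -> 2 point(s)
  x = 12: RHS = 0, y in [0]  -> 1 point(s)
  x = 13: RHS = 11, y in [7, 12]  -> 2 point(s)
  x = 14: RHS = 5, y in [9, 10]  -> 2 point(s)
  x = 15: RHS = 7, y in [8, 11]  -> 2 point(s)
  x = 16: RHS = 4, y in [2, 17]  -> 2 point(s)
  x = 18: RHS = 7, y in [8, 11]  -> 2 point(s)
Affine points: 25. Add the point at infinity: total = 26.

#E(F_19) = 26


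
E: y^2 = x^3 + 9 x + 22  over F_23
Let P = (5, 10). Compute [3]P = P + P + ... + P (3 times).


k = 3 = 11_2 (binary, LSB first: 11)
Double-and-add from P = (5, 10):
  bit 0 = 1: acc = O + (5, 10) = (5, 10)
  bit 1 = 1: acc = (5, 10) + (15, 17) = (12, 15)

3P = (12, 15)


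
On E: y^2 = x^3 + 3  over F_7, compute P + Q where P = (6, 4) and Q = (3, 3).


P != Q, so use the chord formula.
s = (y2 - y1) / (x2 - x1) = (6) / (4) mod 7 = 5
x3 = s^2 - x1 - x2 mod 7 = 5^2 - 6 - 3 = 2
y3 = s (x1 - x3) - y1 mod 7 = 5 * (6 - 2) - 4 = 2

P + Q = (2, 2)


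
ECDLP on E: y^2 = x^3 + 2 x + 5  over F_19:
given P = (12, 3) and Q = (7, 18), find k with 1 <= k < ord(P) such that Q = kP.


Enumerate multiples of P until we hit Q = (7, 18):
  1P = (12, 3)
  2P = (0, 10)
  3P = (8, 1)
  4P = (4, 1)
  5P = (9, 12)
  6P = (7, 1)
  7P = (7, 18)
Match found at i = 7.

k = 7


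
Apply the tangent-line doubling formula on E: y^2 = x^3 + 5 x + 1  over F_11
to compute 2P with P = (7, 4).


Doubling: s = (3 x1^2 + a) / (2 y1)
s = (3*7^2 + 5) / (2*4) mod 11 = 8
x3 = s^2 - 2 x1 mod 11 = 8^2 - 2*7 = 6
y3 = s (x1 - x3) - y1 mod 11 = 8 * (7 - 6) - 4 = 4

2P = (6, 4)


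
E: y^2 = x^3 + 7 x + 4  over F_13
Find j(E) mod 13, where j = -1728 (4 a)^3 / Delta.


Delta = -16(4 a^3 + 27 b^2) mod 13 = 9
-1728 * (4 a)^3 = -1728 * (4*7)^3 mod 13 = 8
j = 8 * 9^(-1) mod 13 = 11

j = 11 (mod 13)


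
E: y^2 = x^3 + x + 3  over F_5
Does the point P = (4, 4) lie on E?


Check whether y^2 = x^3 + 1 x + 3 (mod 5) for (x, y) = (4, 4).
LHS: y^2 = 4^2 mod 5 = 1
RHS: x^3 + 1 x + 3 = 4^3 + 1*4 + 3 mod 5 = 1
LHS = RHS

Yes, on the curve


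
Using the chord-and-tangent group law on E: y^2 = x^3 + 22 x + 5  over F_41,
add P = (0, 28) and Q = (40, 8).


P != Q, so use the chord formula.
s = (y2 - y1) / (x2 - x1) = (21) / (40) mod 41 = 20
x3 = s^2 - x1 - x2 mod 41 = 20^2 - 0 - 40 = 32
y3 = s (x1 - x3) - y1 mod 41 = 20 * (0 - 32) - 28 = 29

P + Q = (32, 29)


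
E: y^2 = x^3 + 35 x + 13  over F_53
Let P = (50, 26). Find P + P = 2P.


Doubling: s = (3 x1^2 + a) / (2 y1)
s = (3*50^2 + 35) / (2*26) mod 53 = 44
x3 = s^2 - 2 x1 mod 53 = 44^2 - 2*50 = 34
y3 = s (x1 - x3) - y1 mod 53 = 44 * (50 - 34) - 26 = 42

2P = (34, 42)


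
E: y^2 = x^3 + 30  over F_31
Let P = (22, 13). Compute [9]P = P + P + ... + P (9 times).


k = 9 = 1001_2 (binary, LSB first: 1001)
Double-and-add from P = (22, 13):
  bit 0 = 1: acc = O + (22, 13) = (22, 13)
  bit 1 = 0: acc unchanged = (22, 13)
  bit 2 = 0: acc unchanged = (22, 13)
  bit 3 = 1: acc = (22, 13) + (10, 21) = (27, 11)

9P = (27, 11)


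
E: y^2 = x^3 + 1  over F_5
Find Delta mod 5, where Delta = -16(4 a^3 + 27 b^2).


4 a^3 + 27 b^2 = 4*0^3 + 27*1^2 = 0 + 27 = 27
Delta = -16 * (27) = -432
Delta mod 5 = 3

Delta = 3 (mod 5)


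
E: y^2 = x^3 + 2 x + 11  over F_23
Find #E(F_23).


For each x in F_23, count y with y^2 = x^3 + 2 x + 11 mod 23:
  x = 2: RHS = 0, y in [0]  -> 1 point(s)
  x = 5: RHS = 8, y in [10, 13]  -> 2 point(s)
  x = 6: RHS = 9, y in [3, 20]  -> 2 point(s)
  x = 7: RHS = 0, y in [0]  -> 1 point(s)
  x = 13: RHS = 3, y in [7, 16]  -> 2 point(s)
  x = 14: RHS = 0, y in [0]  -> 1 point(s)
  x = 15: RHS = 12, y in [9, 14]  -> 2 point(s)
  x = 17: RHS = 13, y in [6, 17]  -> 2 point(s)
  x = 19: RHS = 8, y in [10, 13]  -> 2 point(s)
  x = 20: RHS = 1, y in [1, 22]  -> 2 point(s)
  x = 22: RHS = 8, y in [10, 13]  -> 2 point(s)
Affine points: 19. Add the point at infinity: total = 20.

#E(F_23) = 20


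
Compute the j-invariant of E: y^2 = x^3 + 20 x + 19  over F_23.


Delta = -16(4 a^3 + 27 b^2) mod 23 = 14
-1728 * (4 a)^3 = -1728 * (4*20)^3 mod 23 = 9
j = 9 * 14^(-1) mod 23 = 22

j = 22 (mod 23)


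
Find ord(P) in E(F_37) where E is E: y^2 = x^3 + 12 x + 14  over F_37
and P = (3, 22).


Compute successive multiples of P until we hit O:
  1P = (3, 22)
  2P = (19, 21)
  3P = (27, 35)
  4P = (8, 20)
  5P = (1, 29)
  6P = (36, 1)
  7P = (14, 22)
  8P = (20, 15)
  ... (continuing to 40P)
  40P = O

ord(P) = 40


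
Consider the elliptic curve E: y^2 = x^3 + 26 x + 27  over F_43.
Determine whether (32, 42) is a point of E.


Check whether y^2 = x^3 + 26 x + 27 (mod 43) for (x, y) = (32, 42).
LHS: y^2 = 42^2 mod 43 = 1
RHS: x^3 + 26 x + 27 = 32^3 + 26*32 + 27 mod 43 = 1
LHS = RHS

Yes, on the curve


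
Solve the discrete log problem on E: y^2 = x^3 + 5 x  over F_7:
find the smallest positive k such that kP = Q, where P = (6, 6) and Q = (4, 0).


Enumerate multiples of P until we hit Q = (4, 0):
  1P = (6, 6)
  2P = (4, 0)
Match found at i = 2.

k = 2


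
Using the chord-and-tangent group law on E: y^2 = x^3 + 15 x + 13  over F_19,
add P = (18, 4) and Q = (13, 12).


P != Q, so use the chord formula.
s = (y2 - y1) / (x2 - x1) = (8) / (14) mod 19 = 6
x3 = s^2 - x1 - x2 mod 19 = 6^2 - 18 - 13 = 5
y3 = s (x1 - x3) - y1 mod 19 = 6 * (18 - 5) - 4 = 17

P + Q = (5, 17)


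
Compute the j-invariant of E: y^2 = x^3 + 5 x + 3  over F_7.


Delta = -16(4 a^3 + 27 b^2) mod 7 = 5
-1728 * (4 a)^3 = -1728 * (4*5)^3 mod 7 = 6
j = 6 * 5^(-1) mod 7 = 4

j = 4 (mod 7)


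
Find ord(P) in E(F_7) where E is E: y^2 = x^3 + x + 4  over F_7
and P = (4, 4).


Compute successive multiples of P until we hit O:
  1P = (4, 4)
  2P = (6, 3)
  3P = (6, 4)
  4P = (4, 3)
  5P = O

ord(P) = 5


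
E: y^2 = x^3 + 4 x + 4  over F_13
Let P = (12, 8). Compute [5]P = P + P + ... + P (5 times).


k = 5 = 101_2 (binary, LSB first: 101)
Double-and-add from P = (12, 8):
  bit 0 = 1: acc = O + (12, 8) = (12, 8)
  bit 1 = 0: acc unchanged = (12, 8)
  bit 2 = 1: acc = (12, 8) + (0, 11) = (10, 11)

5P = (10, 11)


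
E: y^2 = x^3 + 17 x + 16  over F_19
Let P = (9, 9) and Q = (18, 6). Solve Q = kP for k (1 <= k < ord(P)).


Enumerate multiples of P until we hit Q = (18, 6):
  1P = (9, 9)
  2P = (18, 13)
  3P = (18, 6)
Match found at i = 3.

k = 3


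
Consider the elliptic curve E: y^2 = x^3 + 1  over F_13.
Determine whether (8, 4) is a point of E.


Check whether y^2 = x^3 + 0 x + 1 (mod 13) for (x, y) = (8, 4).
LHS: y^2 = 4^2 mod 13 = 3
RHS: x^3 + 0 x + 1 = 8^3 + 0*8 + 1 mod 13 = 6
LHS != RHS

No, not on the curve


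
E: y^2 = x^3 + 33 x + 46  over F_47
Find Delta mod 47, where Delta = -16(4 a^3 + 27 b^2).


4 a^3 + 27 b^2 = 4*33^3 + 27*46^2 = 143748 + 57132 = 200880
Delta = -16 * (200880) = -3214080
Delta mod 47 = 15

Delta = 15 (mod 47)


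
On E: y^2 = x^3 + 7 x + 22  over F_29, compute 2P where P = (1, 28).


Doubling: s = (3 x1^2 + a) / (2 y1)
s = (3*1^2 + 7) / (2*28) mod 29 = 24
x3 = s^2 - 2 x1 mod 29 = 24^2 - 2*1 = 23
y3 = s (x1 - x3) - y1 mod 29 = 24 * (1 - 23) - 28 = 24

2P = (23, 24)


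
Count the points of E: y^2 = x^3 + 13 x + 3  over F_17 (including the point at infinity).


For each x in F_17, count y with y^2 = x^3 + 13 x + 3 mod 17:
  x = 1: RHS = 0, y in [0]  -> 1 point(s)
  x = 3: RHS = 1, y in [1, 16]  -> 2 point(s)
  x = 4: RHS = 0, y in [0]  -> 1 point(s)
  x = 6: RHS = 8, y in [5, 12]  -> 2 point(s)
  x = 9: RHS = 16, y in [4, 13]  -> 2 point(s)
  x = 11: RHS = 15, y in [7, 10]  -> 2 point(s)
  x = 12: RHS = 0, y in [0]  -> 1 point(s)
Affine points: 11. Add the point at infinity: total = 12.

#E(F_17) = 12


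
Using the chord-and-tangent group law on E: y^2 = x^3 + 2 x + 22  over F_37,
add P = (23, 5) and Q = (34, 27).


P != Q, so use the chord formula.
s = (y2 - y1) / (x2 - x1) = (22) / (11) mod 37 = 2
x3 = s^2 - x1 - x2 mod 37 = 2^2 - 23 - 34 = 21
y3 = s (x1 - x3) - y1 mod 37 = 2 * (23 - 21) - 5 = 36

P + Q = (21, 36)


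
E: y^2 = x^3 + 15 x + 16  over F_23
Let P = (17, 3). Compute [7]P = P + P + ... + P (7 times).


k = 7 = 111_2 (binary, LSB first: 111)
Double-and-add from P = (17, 3):
  bit 0 = 1: acc = O + (17, 3) = (17, 3)
  bit 1 = 1: acc = (17, 3) + (1, 3) = (5, 20)
  bit 2 = 1: acc = (5, 20) + (7, 2) = (0, 4)

7P = (0, 4)


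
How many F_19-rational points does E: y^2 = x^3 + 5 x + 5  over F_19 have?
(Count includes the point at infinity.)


For each x in F_19, count y with y^2 = x^3 + 5 x + 5 mod 19:
  x = 0: RHS = 5, y in [9, 10]  -> 2 point(s)
  x = 1: RHS = 11, y in [7, 12]  -> 2 point(s)
  x = 2: RHS = 4, y in [2, 17]  -> 2 point(s)
  x = 3: RHS = 9, y in [3, 16]  -> 2 point(s)
  x = 6: RHS = 4, y in [2, 17]  -> 2 point(s)
  x = 8: RHS = 6, y in [5, 14]  -> 2 point(s)
  x = 9: RHS = 0, y in [0]  -> 1 point(s)
  x = 11: RHS = 4, y in [2, 17]  -> 2 point(s)
  x = 12: RHS = 7, y in [8, 11]  -> 2 point(s)
  x = 13: RHS = 6, y in [5, 14]  -> 2 point(s)
  x = 14: RHS = 7, y in [8, 11]  -> 2 point(s)
  x = 15: RHS = 16, y in [4, 15]  -> 2 point(s)
  x = 16: RHS = 1, y in [1, 18]  -> 2 point(s)
  x = 17: RHS = 6, y in [5, 14]  -> 2 point(s)
Affine points: 27. Add the point at infinity: total = 28.

#E(F_19) = 28


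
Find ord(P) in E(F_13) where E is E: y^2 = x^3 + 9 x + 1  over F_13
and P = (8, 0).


Compute successive multiples of P until we hit O:
  1P = (8, 0)
  2P = O

ord(P) = 2


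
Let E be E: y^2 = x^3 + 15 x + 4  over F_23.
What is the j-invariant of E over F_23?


Delta = -16(4 a^3 + 27 b^2) mod 23 = 4
-1728 * (4 a)^3 = -1728 * (4*15)^3 mod 23 = 2
j = 2 * 4^(-1) mod 23 = 12

j = 12 (mod 23)


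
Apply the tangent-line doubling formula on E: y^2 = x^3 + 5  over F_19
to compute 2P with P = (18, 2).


Doubling: s = (3 x1^2 + a) / (2 y1)
s = (3*18^2 + 0) / (2*2) mod 19 = 15
x3 = s^2 - 2 x1 mod 19 = 15^2 - 2*18 = 18
y3 = s (x1 - x3) - y1 mod 19 = 15 * (18 - 18) - 2 = 17

2P = (18, 17)


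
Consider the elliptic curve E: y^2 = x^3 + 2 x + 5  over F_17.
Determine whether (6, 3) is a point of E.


Check whether y^2 = x^3 + 2 x + 5 (mod 17) for (x, y) = (6, 3).
LHS: y^2 = 3^2 mod 17 = 9
RHS: x^3 + 2 x + 5 = 6^3 + 2*6 + 5 mod 17 = 12
LHS != RHS

No, not on the curve


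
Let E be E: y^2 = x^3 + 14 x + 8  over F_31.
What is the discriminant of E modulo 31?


4 a^3 + 27 b^2 = 4*14^3 + 27*8^2 = 10976 + 1728 = 12704
Delta = -16 * (12704) = -203264
Delta mod 31 = 3

Delta = 3 (mod 31)


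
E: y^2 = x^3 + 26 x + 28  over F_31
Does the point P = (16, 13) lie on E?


Check whether y^2 = x^3 + 26 x + 28 (mod 31) for (x, y) = (16, 13).
LHS: y^2 = 13^2 mod 31 = 14
RHS: x^3 + 26 x + 28 = 16^3 + 26*16 + 28 mod 31 = 14
LHS = RHS

Yes, on the curve


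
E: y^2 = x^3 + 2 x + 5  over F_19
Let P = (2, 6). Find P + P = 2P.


Doubling: s = (3 x1^2 + a) / (2 y1)
s = (3*2^2 + 2) / (2*6) mod 19 = 17
x3 = s^2 - 2 x1 mod 19 = 17^2 - 2*2 = 0
y3 = s (x1 - x3) - y1 mod 19 = 17 * (2 - 0) - 6 = 9

2P = (0, 9)


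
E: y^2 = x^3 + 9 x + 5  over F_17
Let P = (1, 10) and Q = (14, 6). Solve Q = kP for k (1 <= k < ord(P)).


Enumerate multiples of P until we hit Q = (14, 6):
  1P = (1, 10)
  2P = (14, 6)
Match found at i = 2.

k = 2


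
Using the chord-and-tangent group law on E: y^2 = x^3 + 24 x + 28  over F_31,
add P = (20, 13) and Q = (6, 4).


P != Q, so use the chord formula.
s = (y2 - y1) / (x2 - x1) = (22) / (17) mod 31 = 25
x3 = s^2 - x1 - x2 mod 31 = 25^2 - 20 - 6 = 10
y3 = s (x1 - x3) - y1 mod 31 = 25 * (20 - 10) - 13 = 20

P + Q = (10, 20)


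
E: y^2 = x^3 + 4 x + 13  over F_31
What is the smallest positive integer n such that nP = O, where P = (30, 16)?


Compute successive multiples of P until we hit O:
  1P = (30, 16)
  2P = (20, 23)
  3P = (19, 29)
  4P = (29, 11)
  5P = (28, 25)
  6P = (1, 24)
  7P = (16, 9)
  8P = (24, 18)
  ... (continuing to 22P)
  22P = O

ord(P) = 22


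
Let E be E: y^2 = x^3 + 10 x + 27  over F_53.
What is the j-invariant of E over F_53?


Delta = -16(4 a^3 + 27 b^2) mod 53 = 22
-1728 * (4 a)^3 = -1728 * (4*10)^3 mod 53 = 26
j = 26 * 22^(-1) mod 53 = 6

j = 6 (mod 53)


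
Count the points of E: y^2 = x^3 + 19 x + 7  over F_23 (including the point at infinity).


For each x in F_23, count y with y^2 = x^3 + 19 x + 7 mod 23:
  x = 1: RHS = 4, y in [2, 21]  -> 2 point(s)
  x = 4: RHS = 9, y in [3, 20]  -> 2 point(s)
  x = 7: RHS = 0, y in [0]  -> 1 point(s)
  x = 8: RHS = 4, y in [2, 21]  -> 2 point(s)
  x = 10: RHS = 1, y in [1, 22]  -> 2 point(s)
  x = 11: RHS = 6, y in [11, 12]  -> 2 point(s)
  x = 12: RHS = 8, y in [10, 13]  -> 2 point(s)
  x = 13: RHS = 13, y in [6, 17]  -> 2 point(s)
  x = 14: RHS = 4, y in [2, 21]  -> 2 point(s)
Affine points: 17. Add the point at infinity: total = 18.

#E(F_23) = 18


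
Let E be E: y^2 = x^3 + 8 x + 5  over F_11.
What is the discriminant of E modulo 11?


4 a^3 + 27 b^2 = 4*8^3 + 27*5^2 = 2048 + 675 = 2723
Delta = -16 * (2723) = -43568
Delta mod 11 = 3

Delta = 3 (mod 11)


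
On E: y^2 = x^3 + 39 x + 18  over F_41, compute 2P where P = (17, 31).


k = 2 = 10_2 (binary, LSB first: 01)
Double-and-add from P = (17, 31):
  bit 0 = 0: acc unchanged = O
  bit 1 = 1: acc = O + (30, 29) = (30, 29)

2P = (30, 29)


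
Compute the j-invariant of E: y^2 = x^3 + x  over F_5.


Delta = -16(4 a^3 + 27 b^2) mod 5 = 1
-1728 * (4 a)^3 = -1728 * (4*1)^3 mod 5 = 3
j = 3 * 1^(-1) mod 5 = 3

j = 3 (mod 5)


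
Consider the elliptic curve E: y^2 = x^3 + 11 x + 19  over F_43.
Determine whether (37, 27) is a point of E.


Check whether y^2 = x^3 + 11 x + 19 (mod 43) for (x, y) = (37, 27).
LHS: y^2 = 27^2 mod 43 = 41
RHS: x^3 + 11 x + 19 = 37^3 + 11*37 + 19 mod 43 = 38
LHS != RHS

No, not on the curve


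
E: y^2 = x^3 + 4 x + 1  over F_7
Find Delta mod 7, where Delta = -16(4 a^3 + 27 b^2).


4 a^3 + 27 b^2 = 4*4^3 + 27*1^2 = 256 + 27 = 283
Delta = -16 * (283) = -4528
Delta mod 7 = 1

Delta = 1 (mod 7)


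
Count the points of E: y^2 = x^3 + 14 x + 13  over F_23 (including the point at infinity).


For each x in F_23, count y with y^2 = x^3 + 14 x + 13 mod 23:
  x = 0: RHS = 13, y in [6, 17]  -> 2 point(s)
  x = 2: RHS = 3, y in [7, 16]  -> 2 point(s)
  x = 3: RHS = 13, y in [6, 17]  -> 2 point(s)
  x = 4: RHS = 18, y in [8, 15]  -> 2 point(s)
  x = 5: RHS = 1, y in [1, 22]  -> 2 point(s)
  x = 8: RHS = 16, y in [4, 19]  -> 2 point(s)
  x = 10: RHS = 3, y in [7, 16]  -> 2 point(s)
  x = 11: RHS = 3, y in [7, 16]  -> 2 point(s)
  x = 12: RHS = 0, y in [0]  -> 1 point(s)
  x = 13: RHS = 0, y in [0]  -> 1 point(s)
  x = 14: RHS = 9, y in [3, 20]  -> 2 point(s)
  x = 16: RHS = 9, y in [3, 20]  -> 2 point(s)
  x = 17: RHS = 12, y in [9, 14]  -> 2 point(s)
  x = 18: RHS = 2, y in [5, 18]  -> 2 point(s)
  x = 19: RHS = 8, y in [10, 13]  -> 2 point(s)
  x = 20: RHS = 13, y in [6, 17]  -> 2 point(s)
  x = 21: RHS = 0, y in [0]  -> 1 point(s)
Affine points: 31. Add the point at infinity: total = 32.

#E(F_23) = 32


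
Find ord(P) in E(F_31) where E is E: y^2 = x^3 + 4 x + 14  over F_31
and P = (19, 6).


Compute successive multiples of P until we hit O:
  1P = (19, 6)
  2P = (18, 20)
  3P = (4, 1)
  4P = (15, 16)
  5P = (11, 5)
  6P = (17, 2)
  7P = (30, 3)
  8P = (10, 0)
  ... (continuing to 16P)
  16P = O

ord(P) = 16


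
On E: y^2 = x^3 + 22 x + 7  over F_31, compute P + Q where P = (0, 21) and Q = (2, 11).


P != Q, so use the chord formula.
s = (y2 - y1) / (x2 - x1) = (21) / (2) mod 31 = 26
x3 = s^2 - x1 - x2 mod 31 = 26^2 - 0 - 2 = 23
y3 = s (x1 - x3) - y1 mod 31 = 26 * (0 - 23) - 21 = 1

P + Q = (23, 1)


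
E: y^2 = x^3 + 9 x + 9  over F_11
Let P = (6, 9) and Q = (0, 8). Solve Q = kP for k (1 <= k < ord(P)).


Enumerate multiples of P until we hit Q = (0, 8):
  1P = (6, 9)
  2P = (0, 8)
Match found at i = 2.

k = 2


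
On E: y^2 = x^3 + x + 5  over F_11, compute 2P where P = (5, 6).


Doubling: s = (3 x1^2 + a) / (2 y1)
s = (3*5^2 + 1) / (2*6) mod 11 = 10
x3 = s^2 - 2 x1 mod 11 = 10^2 - 2*5 = 2
y3 = s (x1 - x3) - y1 mod 11 = 10 * (5 - 2) - 6 = 2

2P = (2, 2)


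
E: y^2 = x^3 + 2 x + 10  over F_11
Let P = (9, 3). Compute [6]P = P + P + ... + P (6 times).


k = 6 = 110_2 (binary, LSB first: 011)
Double-and-add from P = (9, 3):
  bit 0 = 0: acc unchanged = O
  bit 1 = 1: acc = O + (7, 9) = (7, 9)
  bit 2 = 1: acc = (7, 9) + (2, 0) = (7, 2)

6P = (7, 2)


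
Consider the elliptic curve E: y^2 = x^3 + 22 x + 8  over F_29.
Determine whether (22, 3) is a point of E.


Check whether y^2 = x^3 + 22 x + 8 (mod 29) for (x, y) = (22, 3).
LHS: y^2 = 3^2 mod 29 = 9
RHS: x^3 + 22 x + 8 = 22^3 + 22*22 + 8 mod 29 = 4
LHS != RHS

No, not on the curve


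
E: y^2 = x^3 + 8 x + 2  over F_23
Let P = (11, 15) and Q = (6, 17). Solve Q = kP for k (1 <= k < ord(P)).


Enumerate multiples of P until we hit Q = (6, 17):
  1P = (11, 15)
  2P = (4, 11)
  3P = (21, 22)
  4P = (0, 18)
  5P = (2, 16)
  6P = (12, 3)
  7P = (6, 17)
Match found at i = 7.

k = 7


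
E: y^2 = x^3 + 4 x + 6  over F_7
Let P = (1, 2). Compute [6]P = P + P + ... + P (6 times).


k = 6 = 110_2 (binary, LSB first: 011)
Double-and-add from P = (1, 2):
  bit 0 = 0: acc unchanged = O
  bit 1 = 1: acc = O + (5, 5) = (5, 5)
  bit 2 = 1: acc = (5, 5) + (6, 6) = (4, 3)

6P = (4, 3)


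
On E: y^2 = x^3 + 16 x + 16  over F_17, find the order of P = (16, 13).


Compute successive multiples of P until we hit O:
  1P = (16, 13)
  2P = (1, 13)
  3P = (0, 4)
  4P = (14, 3)
  5P = (12, 7)
  6P = (4, 5)
  7P = (5, 0)
  8P = (4, 12)
  ... (continuing to 14P)
  14P = O

ord(P) = 14


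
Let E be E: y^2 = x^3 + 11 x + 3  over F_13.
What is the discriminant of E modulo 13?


4 a^3 + 27 b^2 = 4*11^3 + 27*3^2 = 5324 + 243 = 5567
Delta = -16 * (5567) = -89072
Delta mod 13 = 4

Delta = 4 (mod 13)


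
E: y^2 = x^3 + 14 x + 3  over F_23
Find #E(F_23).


For each x in F_23, count y with y^2 = x^3 + 14 x + 3 mod 23:
  x = 0: RHS = 3, y in [7, 16]  -> 2 point(s)
  x = 1: RHS = 18, y in [8, 15]  -> 2 point(s)
  x = 2: RHS = 16, y in [4, 19]  -> 2 point(s)
  x = 3: RHS = 3, y in [7, 16]  -> 2 point(s)
  x = 4: RHS = 8, y in [10, 13]  -> 2 point(s)
  x = 6: RHS = 4, y in [2, 21]  -> 2 point(s)
  x = 8: RHS = 6, y in [11, 12]  -> 2 point(s)
  x = 10: RHS = 16, y in [4, 19]  -> 2 point(s)
  x = 11: RHS = 16, y in [4, 19]  -> 2 point(s)
  x = 12: RHS = 13, y in [6, 17]  -> 2 point(s)
  x = 13: RHS = 13, y in [6, 17]  -> 2 point(s)
  x = 15: RHS = 0, y in [0]  -> 1 point(s)
  x = 17: RHS = 2, y in [5, 18]  -> 2 point(s)
  x = 20: RHS = 3, y in [7, 16]  -> 2 point(s)
  x = 21: RHS = 13, y in [6, 17]  -> 2 point(s)
Affine points: 29. Add the point at infinity: total = 30.

#E(F_23) = 30


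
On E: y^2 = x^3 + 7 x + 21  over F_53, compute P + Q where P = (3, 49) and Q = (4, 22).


P != Q, so use the chord formula.
s = (y2 - y1) / (x2 - x1) = (26) / (1) mod 53 = 26
x3 = s^2 - x1 - x2 mod 53 = 26^2 - 3 - 4 = 33
y3 = s (x1 - x3) - y1 mod 53 = 26 * (3 - 33) - 49 = 19

P + Q = (33, 19)


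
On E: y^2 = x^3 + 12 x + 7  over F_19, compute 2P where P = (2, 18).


Doubling: s = (3 x1^2 + a) / (2 y1)
s = (3*2^2 + 12) / (2*18) mod 19 = 7
x3 = s^2 - 2 x1 mod 19 = 7^2 - 2*2 = 7
y3 = s (x1 - x3) - y1 mod 19 = 7 * (2 - 7) - 18 = 4

2P = (7, 4)


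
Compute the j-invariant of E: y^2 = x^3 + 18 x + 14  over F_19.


Delta = -16(4 a^3 + 27 b^2) mod 19 = 18
-1728 * (4 a)^3 = -1728 * (4*18)^3 mod 19 = 12
j = 12 * 18^(-1) mod 19 = 7

j = 7 (mod 19)


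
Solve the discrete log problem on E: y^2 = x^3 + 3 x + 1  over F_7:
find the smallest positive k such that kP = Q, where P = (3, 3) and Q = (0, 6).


Enumerate multiples of P until we hit Q = (0, 6):
  1P = (3, 3)
  2P = (5, 1)
  3P = (0, 1)
  4P = (6, 2)
  5P = (2, 6)
  6P = (4, 0)
  7P = (2, 1)
  8P = (6, 5)
  9P = (0, 6)
Match found at i = 9.

k = 9


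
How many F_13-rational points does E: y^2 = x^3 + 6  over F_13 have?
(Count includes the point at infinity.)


For each x in F_13, count y with y^2 = x^3 + 0 x + 6 mod 13:
  x = 2: RHS = 1, y in [1, 12]  -> 2 point(s)
  x = 5: RHS = 1, y in [1, 12]  -> 2 point(s)
  x = 6: RHS = 1, y in [1, 12]  -> 2 point(s)
Affine points: 6. Add the point at infinity: total = 7.

#E(F_13) = 7


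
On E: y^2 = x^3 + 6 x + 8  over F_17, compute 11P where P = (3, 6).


k = 11 = 1011_2 (binary, LSB first: 1101)
Double-and-add from P = (3, 6):
  bit 0 = 1: acc = O + (3, 6) = (3, 6)
  bit 1 = 1: acc = (3, 6) + (9, 3) = (1, 10)
  bit 2 = 0: acc unchanged = (1, 10)
  bit 3 = 1: acc = (1, 10) + (16, 16) = (9, 14)

11P = (9, 14)


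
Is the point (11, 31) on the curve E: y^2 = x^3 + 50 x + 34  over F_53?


Check whether y^2 = x^3 + 50 x + 34 (mod 53) for (x, y) = (11, 31).
LHS: y^2 = 31^2 mod 53 = 7
RHS: x^3 + 50 x + 34 = 11^3 + 50*11 + 34 mod 53 = 7
LHS = RHS

Yes, on the curve


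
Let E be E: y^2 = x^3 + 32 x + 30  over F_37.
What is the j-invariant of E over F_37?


Delta = -16(4 a^3 + 27 b^2) mod 37 = 4
-1728 * (4 a)^3 = -1728 * (4*32)^3 mod 37 = 23
j = 23 * 4^(-1) mod 37 = 15

j = 15 (mod 37)


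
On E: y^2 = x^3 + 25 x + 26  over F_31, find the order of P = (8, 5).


Compute successive multiples of P until we hit O:
  1P = (8, 5)
  2P = (15, 26)
  3P = (17, 30)
  4P = (3, 2)
  5P = (3, 29)
  6P = (17, 1)
  7P = (15, 5)
  8P = (8, 26)
  ... (continuing to 9P)
  9P = O

ord(P) = 9


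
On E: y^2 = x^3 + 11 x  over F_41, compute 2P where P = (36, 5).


Doubling: s = (3 x1^2 + a) / (2 y1)
s = (3*36^2 + 11) / (2*5) mod 41 = 25
x3 = s^2 - 2 x1 mod 41 = 25^2 - 2*36 = 20
y3 = s (x1 - x3) - y1 mod 41 = 25 * (36 - 20) - 5 = 26

2P = (20, 26)


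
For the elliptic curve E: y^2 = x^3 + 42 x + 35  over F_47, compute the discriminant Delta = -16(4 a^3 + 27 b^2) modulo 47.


4 a^3 + 27 b^2 = 4*42^3 + 27*35^2 = 296352 + 33075 = 329427
Delta = -16 * (329427) = -5270832
Delta mod 47 = 30

Delta = 30 (mod 47)


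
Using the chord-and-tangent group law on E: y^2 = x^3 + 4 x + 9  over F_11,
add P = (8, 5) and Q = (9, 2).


P != Q, so use the chord formula.
s = (y2 - y1) / (x2 - x1) = (8) / (1) mod 11 = 8
x3 = s^2 - x1 - x2 mod 11 = 8^2 - 8 - 9 = 3
y3 = s (x1 - x3) - y1 mod 11 = 8 * (8 - 3) - 5 = 2

P + Q = (3, 2)


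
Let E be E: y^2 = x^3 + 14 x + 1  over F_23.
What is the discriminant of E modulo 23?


4 a^3 + 27 b^2 = 4*14^3 + 27*1^2 = 10976 + 27 = 11003
Delta = -16 * (11003) = -176048
Delta mod 23 = 17

Delta = 17 (mod 23)


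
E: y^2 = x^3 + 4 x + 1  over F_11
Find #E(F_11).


For each x in F_11, count y with y^2 = x^3 + 4 x + 1 mod 11:
  x = 0: RHS = 1, y in [1, 10]  -> 2 point(s)
  x = 4: RHS = 4, y in [2, 9]  -> 2 point(s)
  x = 5: RHS = 3, y in [5, 6]  -> 2 point(s)
  x = 7: RHS = 9, y in [3, 8]  -> 2 point(s)
Affine points: 8. Add the point at infinity: total = 9.

#E(F_11) = 9


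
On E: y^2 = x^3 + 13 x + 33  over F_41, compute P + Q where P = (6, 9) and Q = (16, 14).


P != Q, so use the chord formula.
s = (y2 - y1) / (x2 - x1) = (5) / (10) mod 41 = 21
x3 = s^2 - x1 - x2 mod 41 = 21^2 - 6 - 16 = 9
y3 = s (x1 - x3) - y1 mod 41 = 21 * (6 - 9) - 9 = 10

P + Q = (9, 10)


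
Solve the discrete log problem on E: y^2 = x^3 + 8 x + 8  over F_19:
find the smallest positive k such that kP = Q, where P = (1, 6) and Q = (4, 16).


Enumerate multiples of P until we hit Q = (4, 16):
  1P = (1, 6)
  2P = (9, 12)
  3P = (6, 14)
  4P = (10, 10)
  5P = (15, 11)
  6P = (4, 16)
Match found at i = 6.

k = 6


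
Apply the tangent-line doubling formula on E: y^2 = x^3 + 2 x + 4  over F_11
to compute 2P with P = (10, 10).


Doubling: s = (3 x1^2 + a) / (2 y1)
s = (3*10^2 + 2) / (2*10) mod 11 = 3
x3 = s^2 - 2 x1 mod 11 = 3^2 - 2*10 = 0
y3 = s (x1 - x3) - y1 mod 11 = 3 * (10 - 0) - 10 = 9

2P = (0, 9)


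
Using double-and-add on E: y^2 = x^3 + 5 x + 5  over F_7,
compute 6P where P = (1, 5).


k = 6 = 110_2 (binary, LSB first: 011)
Double-and-add from P = (1, 5):
  bit 0 = 0: acc unchanged = O
  bit 1 = 1: acc = O + (2, 4) = (2, 4)
  bit 2 = 1: acc = (2, 4) + (5, 1) = (1, 2)

6P = (1, 2)


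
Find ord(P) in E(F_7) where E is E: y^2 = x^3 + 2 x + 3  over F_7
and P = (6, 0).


Compute successive multiples of P until we hit O:
  1P = (6, 0)
  2P = O

ord(P) = 2


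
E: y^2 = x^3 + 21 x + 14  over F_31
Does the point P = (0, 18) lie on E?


Check whether y^2 = x^3 + 21 x + 14 (mod 31) for (x, y) = (0, 18).
LHS: y^2 = 18^2 mod 31 = 14
RHS: x^3 + 21 x + 14 = 0^3 + 21*0 + 14 mod 31 = 14
LHS = RHS

Yes, on the curve


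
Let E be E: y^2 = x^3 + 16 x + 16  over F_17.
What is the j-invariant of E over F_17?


Delta = -16(4 a^3 + 27 b^2) mod 17 = 6
-1728 * (4 a)^3 = -1728 * (4*16)^3 mod 17 = 7
j = 7 * 6^(-1) mod 17 = 4

j = 4 (mod 17)


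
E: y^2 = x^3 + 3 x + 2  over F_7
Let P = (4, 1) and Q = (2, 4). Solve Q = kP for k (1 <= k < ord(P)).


Enumerate multiples of P until we hit Q = (2, 4):
  1P = (4, 1)
  2P = (0, 3)
  3P = (5, 3)
  4P = (2, 3)
  5P = (2, 4)
Match found at i = 5.

k = 5


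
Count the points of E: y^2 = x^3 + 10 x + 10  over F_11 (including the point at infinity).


For each x in F_11, count y with y^2 = x^3 + 10 x + 10 mod 11:
  x = 2: RHS = 5, y in [4, 7]  -> 2 point(s)
  x = 3: RHS = 1, y in [1, 10]  -> 2 point(s)
  x = 4: RHS = 4, y in [2, 9]  -> 2 point(s)
  x = 5: RHS = 9, y in [3, 8]  -> 2 point(s)
  x = 6: RHS = 0, y in [0]  -> 1 point(s)
  x = 7: RHS = 5, y in [4, 7]  -> 2 point(s)
  x = 9: RHS = 4, y in [2, 9]  -> 2 point(s)
Affine points: 13. Add the point at infinity: total = 14.

#E(F_11) = 14


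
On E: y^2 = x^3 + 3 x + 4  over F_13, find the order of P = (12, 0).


Compute successive multiples of P until we hit O:
  1P = (12, 0)
  2P = O

ord(P) = 2


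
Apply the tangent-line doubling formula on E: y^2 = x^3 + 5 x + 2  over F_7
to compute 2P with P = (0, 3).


Doubling: s = (3 x1^2 + a) / (2 y1)
s = (3*0^2 + 5) / (2*3) mod 7 = 2
x3 = s^2 - 2 x1 mod 7 = 2^2 - 2*0 = 4
y3 = s (x1 - x3) - y1 mod 7 = 2 * (0 - 4) - 3 = 3

2P = (4, 3)


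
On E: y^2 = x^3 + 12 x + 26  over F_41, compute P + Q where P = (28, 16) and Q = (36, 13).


P != Q, so use the chord formula.
s = (y2 - y1) / (x2 - x1) = (38) / (8) mod 41 = 15
x3 = s^2 - x1 - x2 mod 41 = 15^2 - 28 - 36 = 38
y3 = s (x1 - x3) - y1 mod 41 = 15 * (28 - 38) - 16 = 39

P + Q = (38, 39)


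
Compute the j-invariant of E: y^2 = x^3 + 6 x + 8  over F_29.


Delta = -16(4 a^3 + 27 b^2) mod 29 = 27
-1728 * (4 a)^3 = -1728 * (4*6)^3 mod 29 = 8
j = 8 * 27^(-1) mod 29 = 25

j = 25 (mod 29)


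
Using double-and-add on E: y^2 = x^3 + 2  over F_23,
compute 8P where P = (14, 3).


k = 8 = 1000_2 (binary, LSB first: 0001)
Double-and-add from P = (14, 3):
  bit 0 = 0: acc unchanged = O
  bit 1 = 0: acc unchanged = O
  bit 2 = 0: acc unchanged = O
  bit 3 = 1: acc = O + (0, 18) = (0, 18)

8P = (0, 18)


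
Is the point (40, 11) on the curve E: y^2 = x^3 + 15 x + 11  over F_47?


Check whether y^2 = x^3 + 15 x + 11 (mod 47) for (x, y) = (40, 11).
LHS: y^2 = 11^2 mod 47 = 27
RHS: x^3 + 15 x + 11 = 40^3 + 15*40 + 11 mod 47 = 33
LHS != RHS

No, not on the curve


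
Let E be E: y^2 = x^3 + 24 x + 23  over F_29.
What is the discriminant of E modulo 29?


4 a^3 + 27 b^2 = 4*24^3 + 27*23^2 = 55296 + 14283 = 69579
Delta = -16 * (69579) = -1113264
Delta mod 29 = 17

Delta = 17 (mod 29)


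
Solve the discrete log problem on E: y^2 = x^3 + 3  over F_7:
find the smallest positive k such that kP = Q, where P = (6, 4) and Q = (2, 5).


Enumerate multiples of P until we hit Q = (2, 5):
  1P = (6, 4)
  2P = (4, 2)
  3P = (5, 4)
  4P = (3, 3)
  5P = (2, 2)
  6P = (1, 2)
  7P = (1, 5)
  8P = (2, 5)
Match found at i = 8.

k = 8


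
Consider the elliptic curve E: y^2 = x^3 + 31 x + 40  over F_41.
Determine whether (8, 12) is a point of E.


Check whether y^2 = x^3 + 31 x + 40 (mod 41) for (x, y) = (8, 12).
LHS: y^2 = 12^2 mod 41 = 21
RHS: x^3 + 31 x + 40 = 8^3 + 31*8 + 40 mod 41 = 21
LHS = RHS

Yes, on the curve


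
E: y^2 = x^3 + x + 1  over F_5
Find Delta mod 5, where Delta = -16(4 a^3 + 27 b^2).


4 a^3 + 27 b^2 = 4*1^3 + 27*1^2 = 4 + 27 = 31
Delta = -16 * (31) = -496
Delta mod 5 = 4

Delta = 4 (mod 5)


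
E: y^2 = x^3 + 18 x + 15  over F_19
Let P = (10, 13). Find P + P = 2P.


Doubling: s = (3 x1^2 + a) / (2 y1)
s = (3*10^2 + 18) / (2*13) mod 19 = 2
x3 = s^2 - 2 x1 mod 19 = 2^2 - 2*10 = 3
y3 = s (x1 - x3) - y1 mod 19 = 2 * (10 - 3) - 13 = 1

2P = (3, 1)


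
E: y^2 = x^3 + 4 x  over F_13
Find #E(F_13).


For each x in F_13, count y with y^2 = x^3 + 4 x + 0 mod 13:
  x = 0: RHS = 0, y in [0]  -> 1 point(s)
  x = 2: RHS = 3, y in [4, 9]  -> 2 point(s)
  x = 3: RHS = 0, y in [0]  -> 1 point(s)
  x = 10: RHS = 0, y in [0]  -> 1 point(s)
  x = 11: RHS = 10, y in [6, 7]  -> 2 point(s)
Affine points: 7. Add the point at infinity: total = 8.

#E(F_13) = 8


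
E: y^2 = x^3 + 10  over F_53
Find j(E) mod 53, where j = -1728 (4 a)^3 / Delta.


Delta = -16(4 a^3 + 27 b^2) mod 53 = 48
-1728 * (4 a)^3 = -1728 * (4*0)^3 mod 53 = 0
j = 0 * 48^(-1) mod 53 = 0

j = 0 (mod 53)


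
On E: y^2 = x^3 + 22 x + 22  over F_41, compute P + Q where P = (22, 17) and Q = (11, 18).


P != Q, so use the chord formula.
s = (y2 - y1) / (x2 - x1) = (1) / (30) mod 41 = 26
x3 = s^2 - x1 - x2 mod 41 = 26^2 - 22 - 11 = 28
y3 = s (x1 - x3) - y1 mod 41 = 26 * (22 - 28) - 17 = 32

P + Q = (28, 32)


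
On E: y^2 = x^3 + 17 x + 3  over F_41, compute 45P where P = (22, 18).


k = 45 = 101101_2 (binary, LSB first: 101101)
Double-and-add from P = (22, 18):
  bit 0 = 1: acc = O + (22, 18) = (22, 18)
  bit 1 = 0: acc unchanged = (22, 18)
  bit 2 = 1: acc = (22, 18) + (28, 2) = (30, 17)
  bit 3 = 1: acc = (30, 17) + (8, 35) = (24, 34)
  bit 4 = 0: acc unchanged = (24, 34)
  bit 5 = 1: acc = (24, 34) + (11, 2) = (14, 19)

45P = (14, 19)


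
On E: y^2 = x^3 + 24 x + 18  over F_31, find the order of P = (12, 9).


Compute successive multiples of P until we hit O:
  1P = (12, 9)
  2P = (15, 8)
  3P = (11, 1)
  4P = (10, 7)
  5P = (10, 24)
  6P = (11, 30)
  7P = (15, 23)
  8P = (12, 22)
  ... (continuing to 9P)
  9P = O

ord(P) = 9


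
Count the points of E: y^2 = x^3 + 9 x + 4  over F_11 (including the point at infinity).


For each x in F_11, count y with y^2 = x^3 + 9 x + 4 mod 11:
  x = 0: RHS = 4, y in [2, 9]  -> 2 point(s)
  x = 1: RHS = 3, y in [5, 6]  -> 2 point(s)
  x = 3: RHS = 3, y in [5, 6]  -> 2 point(s)
  x = 4: RHS = 5, y in [4, 7]  -> 2 point(s)
  x = 5: RHS = 9, y in [3, 8]  -> 2 point(s)
  x = 7: RHS = 3, y in [5, 6]  -> 2 point(s)
  x = 8: RHS = 5, y in [4, 7]  -> 2 point(s)
  x = 9: RHS = 0, y in [0]  -> 1 point(s)
  x = 10: RHS = 5, y in [4, 7]  -> 2 point(s)
Affine points: 17. Add the point at infinity: total = 18.

#E(F_11) = 18


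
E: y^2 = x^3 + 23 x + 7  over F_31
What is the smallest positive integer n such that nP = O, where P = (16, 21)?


Compute successive multiples of P until we hit O:
  1P = (16, 21)
  2P = (17, 17)
  3P = (14, 2)
  4P = (6, 12)
  5P = (25, 5)
  6P = (10, 20)
  7P = (30, 18)
  8P = (20, 2)
  ... (continuing to 34P)
  34P = O

ord(P) = 34


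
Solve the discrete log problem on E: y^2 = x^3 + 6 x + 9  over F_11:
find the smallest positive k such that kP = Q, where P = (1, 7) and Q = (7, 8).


Enumerate multiples of P until we hit Q = (7, 8):
  1P = (1, 7)
  2P = (7, 8)
Match found at i = 2.

k = 2


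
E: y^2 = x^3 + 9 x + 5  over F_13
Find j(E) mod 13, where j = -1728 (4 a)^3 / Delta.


Delta = -16(4 a^3 + 27 b^2) mod 13 = 4
-1728 * (4 a)^3 = -1728 * (4*9)^3 mod 13 = 12
j = 12 * 4^(-1) mod 13 = 3

j = 3 (mod 13)


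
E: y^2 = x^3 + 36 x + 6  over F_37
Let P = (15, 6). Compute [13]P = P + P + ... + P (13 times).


k = 13 = 1101_2 (binary, LSB first: 1011)
Double-and-add from P = (15, 6):
  bit 0 = 1: acc = O + (15, 6) = (15, 6)
  bit 1 = 0: acc unchanged = (15, 6)
  bit 2 = 1: acc = (15, 6) + (19, 36) = (13, 9)
  bit 3 = 1: acc = (13, 9) + (10, 16) = (3, 17)

13P = (3, 17)


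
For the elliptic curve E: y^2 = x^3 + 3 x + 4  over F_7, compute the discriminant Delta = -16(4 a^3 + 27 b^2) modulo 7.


4 a^3 + 27 b^2 = 4*3^3 + 27*4^2 = 108 + 432 = 540
Delta = -16 * (540) = -8640
Delta mod 7 = 5

Delta = 5 (mod 7)


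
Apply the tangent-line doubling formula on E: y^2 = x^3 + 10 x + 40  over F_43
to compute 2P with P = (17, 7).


Doubling: s = (3 x1^2 + a) / (2 y1)
s = (3*17^2 + 10) / (2*7) mod 43 = 35
x3 = s^2 - 2 x1 mod 43 = 35^2 - 2*17 = 30
y3 = s (x1 - x3) - y1 mod 43 = 35 * (17 - 30) - 7 = 11

2P = (30, 11)


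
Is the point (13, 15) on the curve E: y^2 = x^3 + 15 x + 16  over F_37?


Check whether y^2 = x^3 + 15 x + 16 (mod 37) for (x, y) = (13, 15).
LHS: y^2 = 15^2 mod 37 = 3
RHS: x^3 + 15 x + 16 = 13^3 + 15*13 + 16 mod 37 = 3
LHS = RHS

Yes, on the curve


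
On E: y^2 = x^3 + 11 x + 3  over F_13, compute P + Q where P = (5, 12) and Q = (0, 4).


P != Q, so use the chord formula.
s = (y2 - y1) / (x2 - x1) = (5) / (8) mod 13 = 12
x3 = s^2 - x1 - x2 mod 13 = 12^2 - 5 - 0 = 9
y3 = s (x1 - x3) - y1 mod 13 = 12 * (5 - 9) - 12 = 5

P + Q = (9, 5)


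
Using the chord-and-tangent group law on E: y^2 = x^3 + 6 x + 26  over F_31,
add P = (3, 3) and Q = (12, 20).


P != Q, so use the chord formula.
s = (y2 - y1) / (x2 - x1) = (17) / (9) mod 31 = 26
x3 = s^2 - x1 - x2 mod 31 = 26^2 - 3 - 12 = 10
y3 = s (x1 - x3) - y1 mod 31 = 26 * (3 - 10) - 3 = 1

P + Q = (10, 1)


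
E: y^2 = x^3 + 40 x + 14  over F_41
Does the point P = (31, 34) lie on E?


Check whether y^2 = x^3 + 40 x + 14 (mod 41) for (x, y) = (31, 34).
LHS: y^2 = 34^2 mod 41 = 8
RHS: x^3 + 40 x + 14 = 31^3 + 40*31 + 14 mod 41 = 8
LHS = RHS

Yes, on the curve


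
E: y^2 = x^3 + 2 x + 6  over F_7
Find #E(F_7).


For each x in F_7, count y with y^2 = x^3 + 2 x + 6 mod 7:
  x = 1: RHS = 2, y in [3, 4]  -> 2 point(s)
  x = 2: RHS = 4, y in [2, 5]  -> 2 point(s)
  x = 3: RHS = 4, y in [2, 5]  -> 2 point(s)
  x = 4: RHS = 1, y in [1, 6]  -> 2 point(s)
  x = 5: RHS = 1, y in [1, 6]  -> 2 point(s)
Affine points: 10. Add the point at infinity: total = 11.

#E(F_7) = 11


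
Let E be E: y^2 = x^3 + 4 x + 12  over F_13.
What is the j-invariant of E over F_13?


Delta = -16(4 a^3 + 27 b^2) mod 13 = 9
-1728 * (4 a)^3 = -1728 * (4*4)^3 mod 13 = 1
j = 1 * 9^(-1) mod 13 = 3

j = 3 (mod 13)


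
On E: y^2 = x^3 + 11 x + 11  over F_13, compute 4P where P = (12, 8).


k = 4 = 100_2 (binary, LSB first: 001)
Double-and-add from P = (12, 8):
  bit 0 = 0: acc unchanged = O
  bit 1 = 0: acc unchanged = O
  bit 2 = 1: acc = O + (12, 5) = (12, 5)

4P = (12, 5)


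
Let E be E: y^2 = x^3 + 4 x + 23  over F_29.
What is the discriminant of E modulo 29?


4 a^3 + 27 b^2 = 4*4^3 + 27*23^2 = 256 + 14283 = 14539
Delta = -16 * (14539) = -232624
Delta mod 29 = 14

Delta = 14 (mod 29)


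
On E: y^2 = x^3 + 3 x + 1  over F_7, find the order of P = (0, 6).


Compute successive multiples of P until we hit O:
  1P = (0, 6)
  2P = (4, 0)
  3P = (0, 1)
  4P = O

ord(P) = 4


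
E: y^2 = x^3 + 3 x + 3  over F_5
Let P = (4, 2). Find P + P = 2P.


Doubling: s = (3 x1^2 + a) / (2 y1)
s = (3*4^2 + 3) / (2*2) mod 5 = 4
x3 = s^2 - 2 x1 mod 5 = 4^2 - 2*4 = 3
y3 = s (x1 - x3) - y1 mod 5 = 4 * (4 - 3) - 2 = 2

2P = (3, 2)


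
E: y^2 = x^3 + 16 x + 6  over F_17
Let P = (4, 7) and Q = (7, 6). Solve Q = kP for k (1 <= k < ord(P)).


Enumerate multiples of P until we hit Q = (7, 6):
  1P = (4, 7)
  2P = (7, 6)
Match found at i = 2.

k = 2


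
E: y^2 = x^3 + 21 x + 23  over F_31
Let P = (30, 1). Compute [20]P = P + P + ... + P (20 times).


k = 20 = 10100_2 (binary, LSB first: 00101)
Double-and-add from P = (30, 1):
  bit 0 = 0: acc unchanged = O
  bit 1 = 0: acc unchanged = O
  bit 2 = 1: acc = O + (3, 12) = (3, 12)
  bit 3 = 0: acc unchanged = (3, 12)
  bit 4 = 1: acc = (3, 12) + (12, 9) = (23, 5)

20P = (23, 5)


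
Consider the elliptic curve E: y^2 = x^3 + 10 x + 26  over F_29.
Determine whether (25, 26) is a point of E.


Check whether y^2 = x^3 + 10 x + 26 (mod 29) for (x, y) = (25, 26).
LHS: y^2 = 26^2 mod 29 = 9
RHS: x^3 + 10 x + 26 = 25^3 + 10*25 + 26 mod 29 = 9
LHS = RHS

Yes, on the curve


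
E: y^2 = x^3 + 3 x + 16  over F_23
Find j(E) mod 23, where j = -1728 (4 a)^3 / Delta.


Delta = -16(4 a^3 + 27 b^2) mod 23 = 12
-1728 * (4 a)^3 = -1728 * (4*3)^3 mod 23 = 14
j = 14 * 12^(-1) mod 23 = 5

j = 5 (mod 23)


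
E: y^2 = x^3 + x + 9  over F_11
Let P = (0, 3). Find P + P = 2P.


Doubling: s = (3 x1^2 + a) / (2 y1)
s = (3*0^2 + 1) / (2*3) mod 11 = 2
x3 = s^2 - 2 x1 mod 11 = 2^2 - 2*0 = 4
y3 = s (x1 - x3) - y1 mod 11 = 2 * (0 - 4) - 3 = 0

2P = (4, 0)


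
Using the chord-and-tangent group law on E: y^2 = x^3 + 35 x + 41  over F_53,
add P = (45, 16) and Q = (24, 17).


P != Q, so use the chord formula.
s = (y2 - y1) / (x2 - x1) = (1) / (32) mod 53 = 5
x3 = s^2 - x1 - x2 mod 53 = 5^2 - 45 - 24 = 9
y3 = s (x1 - x3) - y1 mod 53 = 5 * (45 - 9) - 16 = 5

P + Q = (9, 5)


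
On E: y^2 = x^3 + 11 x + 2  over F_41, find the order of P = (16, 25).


Compute successive multiples of P until we hit O:
  1P = (16, 25)
  2P = (9, 16)
  3P = (21, 33)
  4P = (0, 17)
  5P = (15, 37)
  6P = (31, 32)
  7P = (19, 31)
  8P = (10, 28)
  ... (continuing to 37P)
  37P = O

ord(P) = 37


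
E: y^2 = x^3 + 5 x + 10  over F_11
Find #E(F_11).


For each x in F_11, count y with y^2 = x^3 + 5 x + 10 mod 11:
  x = 1: RHS = 5, y in [4, 7]  -> 2 point(s)
  x = 6: RHS = 3, y in [5, 6]  -> 2 point(s)
  x = 7: RHS = 3, y in [5, 6]  -> 2 point(s)
  x = 8: RHS = 1, y in [1, 10]  -> 2 point(s)
  x = 9: RHS = 3, y in [5, 6]  -> 2 point(s)
  x = 10: RHS = 4, y in [2, 9]  -> 2 point(s)
Affine points: 12. Add the point at infinity: total = 13.

#E(F_11) = 13


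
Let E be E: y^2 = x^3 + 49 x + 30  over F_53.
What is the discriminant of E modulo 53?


4 a^3 + 27 b^2 = 4*49^3 + 27*30^2 = 470596 + 24300 = 494896
Delta = -16 * (494896) = -7918336
Delta mod 53 = 23

Delta = 23 (mod 53)


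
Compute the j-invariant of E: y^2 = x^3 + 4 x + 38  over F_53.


Delta = -16(4 a^3 + 27 b^2) mod 53 = 40
-1728 * (4 a)^3 = -1728 * (4*4)^3 mod 53 = 50
j = 50 * 40^(-1) mod 53 = 41

j = 41 (mod 53)


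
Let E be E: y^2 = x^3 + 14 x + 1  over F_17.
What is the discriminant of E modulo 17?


4 a^3 + 27 b^2 = 4*14^3 + 27*1^2 = 10976 + 27 = 11003
Delta = -16 * (11003) = -176048
Delta mod 17 = 4

Delta = 4 (mod 17)
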